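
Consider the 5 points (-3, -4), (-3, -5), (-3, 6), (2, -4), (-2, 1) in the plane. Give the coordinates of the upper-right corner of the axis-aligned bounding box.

(2, 6)

x-range [-3, 2], y-range [-5, 6].
The upper-right corner is (2, 6).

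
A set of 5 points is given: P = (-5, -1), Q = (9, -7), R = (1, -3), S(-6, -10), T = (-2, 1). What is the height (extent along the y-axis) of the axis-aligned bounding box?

11

max y = 1, min y = -10, so height = 11.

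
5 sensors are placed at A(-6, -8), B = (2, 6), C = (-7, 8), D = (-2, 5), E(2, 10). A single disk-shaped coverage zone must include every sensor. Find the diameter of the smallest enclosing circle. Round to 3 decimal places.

By Welzl's lemma the MEC is supported by two points (diametrically opposite) or three points (on a circumcircle).
The farthest pair is A–E with squared distance 388. The circle on this segment as diameter has centre (-2, 1) and r² = 388/4 = 97.
Check B: distance² to centre = 41 ≤ 97, so it lies inside.
All remaining points lie in this disk, and no smaller disk contains both endpoints, so this is the minimum enclosing circle.
Diameter = 2r = 2√97 ≈ 19.698.

19.698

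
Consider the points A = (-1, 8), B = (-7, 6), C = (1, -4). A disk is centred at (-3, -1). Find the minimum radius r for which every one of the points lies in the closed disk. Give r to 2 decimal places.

9.22

The required radius is the distance from (-3, -1) to the farthest point.
Squared distances: 85, 65, 25.
Maximum is 85, attained at A.
r = √85 ≈ 9.22.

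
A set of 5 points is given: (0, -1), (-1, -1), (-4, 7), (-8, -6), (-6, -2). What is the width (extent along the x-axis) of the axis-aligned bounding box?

max x = 0, min x = -8, so width = 8.

8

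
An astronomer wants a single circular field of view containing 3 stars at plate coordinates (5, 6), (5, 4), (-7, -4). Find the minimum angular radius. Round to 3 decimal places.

Call the three points A, B, C in the order given.
Side lengths²: AB² = 4, AC² = 244, BC² = 208.
Since AC² = 244 ≥ 208 + 4 = 212, the angle opposite AC is not acute, so the smallest enclosing circle has AC as diameter.
Centre = midpoint of AC = (-1, 1), r² = 244/4 = 61.
r = √61 ≈ 7.810.

7.810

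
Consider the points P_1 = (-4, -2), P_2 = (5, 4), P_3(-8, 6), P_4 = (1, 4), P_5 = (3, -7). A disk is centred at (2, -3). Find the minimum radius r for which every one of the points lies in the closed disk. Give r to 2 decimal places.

13.45

The required radius is the distance from (2, -3) to the farthest point.
Squared distances: 37, 58, 181, 50, 17.
Maximum is 181, attained at P_3.
r = √181 ≈ 13.45.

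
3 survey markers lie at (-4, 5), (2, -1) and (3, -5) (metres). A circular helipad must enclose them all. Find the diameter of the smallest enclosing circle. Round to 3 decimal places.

12.207

Call the three points A, B, C in the order given.
Side lengths²: AB² = 72, AC² = 149, BC² = 17.
Since AC² = 149 ≥ 72 + 17 = 89, the angle opposite AC is not acute, so the smallest enclosing circle has AC as diameter.
Centre = midpoint of AC = (-0.5, 0), r² = 149/4 = 37.25.
Diameter = 2r = 2√(37.25) ≈ 12.207.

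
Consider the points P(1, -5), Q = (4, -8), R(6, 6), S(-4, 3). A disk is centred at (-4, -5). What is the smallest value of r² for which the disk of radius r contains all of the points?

The required radius is the distance from (-4, -5) to the farthest point.
Squared distances: 25, 73, 221, 64.
Maximum is 221, attained at R.

221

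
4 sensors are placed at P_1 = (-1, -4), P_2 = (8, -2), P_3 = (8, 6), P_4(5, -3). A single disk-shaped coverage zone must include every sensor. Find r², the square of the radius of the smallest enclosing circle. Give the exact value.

45.25

By Welzl's lemma the MEC is supported by two points (diametrically opposite) or three points (on a circumcircle).
The farthest pair is P_1–P_3 with squared distance 181. The circle on this segment as diameter has centre (3.5, 1) and r² = 181/4 = 45.25.
Check P_2: distance² to centre = 29.25 ≤ 45.25, so it lies inside.
All remaining points lie in this disk, and no smaller disk contains both endpoints, so this is the minimum enclosing circle.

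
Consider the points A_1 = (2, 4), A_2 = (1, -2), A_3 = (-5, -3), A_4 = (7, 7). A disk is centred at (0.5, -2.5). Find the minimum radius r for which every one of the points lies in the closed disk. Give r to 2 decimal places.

11.51

The required radius is the distance from (0.5, -2.5) to the farthest point.
Squared distances: 44.5, 0.5, 30.5, 132.5.
Maximum is 132.5, attained at A_4.
r = √(132.5) ≈ 11.51.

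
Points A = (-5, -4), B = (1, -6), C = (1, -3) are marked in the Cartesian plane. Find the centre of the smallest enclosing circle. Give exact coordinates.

Side lengths²: AB² = 40, AC² = 37, BC² = 9.
Since AB² = 40 < 37 + 9 = 46, the triangle is acute, so the smallest enclosing circle is the circumcircle.
Circumcentre = (-11/6, -4.5), r² = 185/18.
Centre = (-11/6, -4.5).

(-11/6, -4.5)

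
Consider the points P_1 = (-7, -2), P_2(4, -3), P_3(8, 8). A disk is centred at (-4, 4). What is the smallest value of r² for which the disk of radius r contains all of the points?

The required radius is the distance from (-4, 4) to the farthest point.
Squared distances: 45, 113, 160.
Maximum is 160, attained at P_3.

160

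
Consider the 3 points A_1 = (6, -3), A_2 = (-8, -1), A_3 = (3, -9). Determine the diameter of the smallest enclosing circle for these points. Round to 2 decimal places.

14.34

Side lengths²: A_1A_2² = 200, A_1A_3² = 45, A_2A_3² = 185.
Since A_1A_2² = 200 < 185 + 45 = 230, the triangle is acute, so the smallest enclosing circle is the circumcircle.
Circumcentre = (-7/6, -19/6), r² = 925/18.
Diameter = 2r = 2√(925/18) ≈ 14.34.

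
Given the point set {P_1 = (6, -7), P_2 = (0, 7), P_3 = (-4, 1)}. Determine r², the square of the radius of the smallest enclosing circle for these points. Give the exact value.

58

Side lengths²: P_1P_2² = 232, P_1P_3² = 164, P_2P_3² = 52.
Since P_1P_2² = 232 ≥ 164 + 52 = 216, the angle opposite P_1P_2 is not acute, so the smallest enclosing circle has P_1P_2 as diameter.
Centre = midpoint of P_1P_2 = (3, 0), r² = 232/4 = 58.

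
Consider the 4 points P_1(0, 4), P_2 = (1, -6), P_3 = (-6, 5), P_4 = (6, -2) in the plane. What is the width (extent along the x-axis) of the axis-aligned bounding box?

max x = 6, min x = -6, so width = 12.

12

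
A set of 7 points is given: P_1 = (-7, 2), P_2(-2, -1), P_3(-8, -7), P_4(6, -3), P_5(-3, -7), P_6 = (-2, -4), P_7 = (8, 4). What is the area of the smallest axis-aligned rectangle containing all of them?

x ranges over [-8, 8], width 16.
y ranges over [-7, 4], height 11.
Area = 16 × 11 = 176.

176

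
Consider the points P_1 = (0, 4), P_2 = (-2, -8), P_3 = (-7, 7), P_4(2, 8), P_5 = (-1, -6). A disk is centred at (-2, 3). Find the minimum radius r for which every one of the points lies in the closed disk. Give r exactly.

The required radius is the distance from (-2, 3) to the farthest point.
Squared distances: 5, 121, 41, 41, 82.
Maximum is 121, attained at P_2.
r = √121 = 11.

11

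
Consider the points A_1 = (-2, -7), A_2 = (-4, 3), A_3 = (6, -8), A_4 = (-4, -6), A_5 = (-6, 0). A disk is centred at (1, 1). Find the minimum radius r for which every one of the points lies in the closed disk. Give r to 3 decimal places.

10.296

The required radius is the distance from (1, 1) to the farthest point.
Squared distances: 73, 29, 106, 74, 50.
Maximum is 106, attained at A_3.
r = √106 ≈ 10.296.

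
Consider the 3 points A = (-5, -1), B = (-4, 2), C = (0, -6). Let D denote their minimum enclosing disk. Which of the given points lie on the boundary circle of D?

B, C

Side lengths²: AB² = 10, AC² = 50, BC² = 80.
Since BC² = 80 ≥ 50 + 10 = 60, the angle opposite BC is not acute, so the smallest enclosing circle has BC as diameter.
Centre = midpoint of BC = (-2, -2), r² = 80/4 = 20.
The points at distance exactly r from the centre are B, C — 2 points.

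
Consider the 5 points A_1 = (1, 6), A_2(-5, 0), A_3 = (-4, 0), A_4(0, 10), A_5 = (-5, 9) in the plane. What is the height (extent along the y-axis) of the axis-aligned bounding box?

max y = 10, min y = 0, so height = 10.

10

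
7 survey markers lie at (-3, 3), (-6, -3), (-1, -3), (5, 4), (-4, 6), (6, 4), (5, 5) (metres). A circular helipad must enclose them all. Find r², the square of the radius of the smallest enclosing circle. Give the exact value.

A smallest enclosing disk is always determined by at most three of the input points on its boundary.
The farthest pair is (-6, -3)–(6, 4) with squared distance 193. The circle on this segment as diameter has centre (0, 0.5) and r² = 193/4 = 48.25.
Check (-3, 3): distance² to centre = 15.25 ≤ 48.25, so it lies inside.
All remaining points lie in this disk, and no smaller disk contains both endpoints, so this is the minimum enclosing circle.

48.25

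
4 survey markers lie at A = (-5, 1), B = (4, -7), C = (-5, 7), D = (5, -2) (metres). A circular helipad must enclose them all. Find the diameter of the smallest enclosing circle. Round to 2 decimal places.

16.64

The farthest pair is B–C with squared distance 277. The circle on this segment as diameter has centre (-0.5, 0) and r² = 277/4 = 69.25.
Check A: distance² to centre = 21.25 ≤ 69.25, so it lies inside.
All remaining points lie in this disk, and no smaller disk contains both endpoints, so this is the minimum enclosing circle.
Diameter = 2r = 2√(69.25) ≈ 16.64.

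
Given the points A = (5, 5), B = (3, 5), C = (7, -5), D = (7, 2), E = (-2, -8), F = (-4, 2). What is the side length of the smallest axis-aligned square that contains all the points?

13

The bounding box has width 11 and height 13.
An axis-aligned square enclosing the set must have side ≥ max(width, height).
So the minimum side is max(11, 13) = 13.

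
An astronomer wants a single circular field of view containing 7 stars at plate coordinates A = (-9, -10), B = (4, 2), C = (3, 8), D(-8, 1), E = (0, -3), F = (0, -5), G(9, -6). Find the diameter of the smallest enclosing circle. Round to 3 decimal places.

By Welzl's lemma the MEC is supported by two points (diametrically opposite) or three points (on a circumcircle).
The minimum enclosing circle is determined by three boundary points: A, C, G.
Their circumcentre is (-30/23, -49/23) with r² = 64090/529.
The farthest remaining point D is at distance² 28900/529 ≤ 64090/529.
Diameter = 2r = 2√(64090/529) ≈ 22.014.

22.014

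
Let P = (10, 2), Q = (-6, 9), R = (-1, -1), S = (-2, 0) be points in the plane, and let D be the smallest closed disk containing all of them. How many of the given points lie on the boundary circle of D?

The farthest pair is P–Q with squared distance 305. The circle on this segment as diameter has centre (2, 5.5) and r² = 305/4 = 76.25.
Check R: distance² to centre = 51.25 ≤ 76.25, so it lies inside.
All remaining points lie in this disk, and no smaller disk contains both endpoints, so this is the minimum enclosing circle.
The points at distance exactly r from the centre are P, Q — 2 points.

2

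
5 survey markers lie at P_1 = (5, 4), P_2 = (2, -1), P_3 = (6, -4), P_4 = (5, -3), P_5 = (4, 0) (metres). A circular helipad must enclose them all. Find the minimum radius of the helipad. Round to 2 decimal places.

The minimum enclosing circle of a finite set is fixed by two of the points (as a diameter) or three (as a circumcircle).
The farthest pair is P_1–P_3 with squared distance 65. The circle on this segment as diameter has centre (5.5, 0) and r² = 65/4 = 16.25.
Check P_2: distance² to centre = 13.25 ≤ 16.25, so it lies inside.
All remaining points lie in this disk, and no smaller disk contains both endpoints, so this is the minimum enclosing circle.
r = √(16.25) ≈ 4.03.

4.03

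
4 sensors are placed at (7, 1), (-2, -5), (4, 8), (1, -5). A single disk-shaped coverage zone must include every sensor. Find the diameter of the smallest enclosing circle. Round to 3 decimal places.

14.318

The minimum enclosing circle of a finite set is fixed by two of the points (as a diameter) or three (as a circumcircle).
The farthest pair is (-2, -5)–(4, 8) with squared distance 205. The circle on this segment as diameter has centre (1, 1.5) and r² = 205/4 = 51.25.
Check (7, 1): distance² to centre = 36.25 ≤ 51.25, so it lies inside.
All remaining points lie in this disk, and no smaller disk contains both endpoints, so this is the minimum enclosing circle.
Diameter = 2r = 2√(51.25) ≈ 14.318.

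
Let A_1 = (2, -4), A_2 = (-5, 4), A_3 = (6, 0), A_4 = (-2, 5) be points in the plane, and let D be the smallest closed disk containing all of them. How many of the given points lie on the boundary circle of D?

A smallest enclosing disk is always determined by at most three of the input points on its boundary.
The minimum enclosing circle is determined by three boundary points: A_1, A_2, A_3.
Their circumcentre is (11/30, 49/30) with r² = 15481/450.
The farthest remaining point A_4 is at distance² 7621/450 ≤ 15481/450.
The points at distance exactly r from the centre are A_1, A_2, A_3 — 3 points.

3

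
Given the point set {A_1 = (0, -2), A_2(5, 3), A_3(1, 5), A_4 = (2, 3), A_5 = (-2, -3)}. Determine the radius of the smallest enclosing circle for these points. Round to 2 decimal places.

By Welzl's lemma the MEC is supported by two points (diametrically opposite) or three points (on a circumcircle).
The minimum enclosing circle is determined by three boundary points: A_2, A_3, A_5.
Their circumcentre is (45/38, 7/19) with r² = 31025/1444.
The farthest remaining point A_4 is at distance² 10961/1444 ≤ 31025/1444.
r = √(31025/1444) ≈ 4.64.

4.64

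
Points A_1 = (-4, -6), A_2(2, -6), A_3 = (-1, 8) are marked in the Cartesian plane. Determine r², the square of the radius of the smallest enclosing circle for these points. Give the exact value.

Side lengths²: A_1A_2² = 36, A_1A_3² = 205, A_2A_3² = 205.
Since A_2A_3² = 205 < 205 + 36 = 241, the triangle is acute, so the smallest enclosing circle is the circumcircle.
Circumcentre = (-1, 19/28), r² = 42025/784.

42025/784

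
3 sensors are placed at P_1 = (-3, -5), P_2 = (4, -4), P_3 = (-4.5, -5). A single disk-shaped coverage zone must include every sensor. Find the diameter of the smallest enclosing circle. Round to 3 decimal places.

8.559

Side lengths²: P_1P_2² = 50, P_1P_3² = 2.25, P_2P_3² = 73.25.
Since P_2P_3² = 73.25 ≥ 50 + 2.25 = 52.25, the angle opposite P_2P_3 is not acute, so the smallest enclosing circle has P_2P_3 as diameter.
Centre = midpoint of P_2P_3 = (-0.25, -4.5), r² = 73.25/4 = 18.3125.
Diameter = 2r = 2√(18.3125) ≈ 8.559.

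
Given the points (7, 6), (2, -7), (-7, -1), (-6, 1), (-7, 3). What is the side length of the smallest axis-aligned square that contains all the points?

14

The bounding box has width 14 and height 13.
An axis-aligned square enclosing the set must have side ≥ max(width, height).
So the minimum side is max(14, 13) = 14.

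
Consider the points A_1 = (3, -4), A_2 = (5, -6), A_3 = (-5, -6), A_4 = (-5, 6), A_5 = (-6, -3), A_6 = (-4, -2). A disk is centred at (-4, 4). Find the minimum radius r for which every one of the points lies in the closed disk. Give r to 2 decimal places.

The required radius is the distance from (-4, 4) to the farthest point.
Squared distances: 113, 181, 101, 5, 53, 36.
Maximum is 181, attained at A_2.
r = √181 ≈ 13.45.

13.45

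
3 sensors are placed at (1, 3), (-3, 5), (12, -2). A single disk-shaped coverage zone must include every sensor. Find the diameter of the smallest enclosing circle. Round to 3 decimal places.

Call the three points A, B, C in the order given.
Side lengths²: AB² = 20, AC² = 146, BC² = 274.
Since BC² = 274 ≥ 146 + 20 = 166, the angle opposite BC is not acute, so the smallest enclosing circle has BC as diameter.
Centre = midpoint of BC = (4.5, 1.5), r² = 274/4 = 68.5.
Diameter = 2r = 2√(68.5) ≈ 16.553.

16.553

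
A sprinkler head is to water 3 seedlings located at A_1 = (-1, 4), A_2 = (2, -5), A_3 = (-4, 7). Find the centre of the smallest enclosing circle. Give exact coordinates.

Side lengths²: A_1A_2² = 90, A_1A_3² = 18, A_2A_3² = 180.
Since A_2A_3² = 180 ≥ 90 + 18 = 108, the angle opposite A_2A_3 is not acute, so the smallest enclosing circle has A_2A_3 as diameter.
Centre = midpoint of A_2A_3 = (-1, 1), r² = 180/4 = 45.
Centre = (-1, 1).

(-1, 1)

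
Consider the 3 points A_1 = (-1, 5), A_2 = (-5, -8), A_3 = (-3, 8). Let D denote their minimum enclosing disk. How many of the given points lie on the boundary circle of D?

2

Side lengths²: A_1A_2² = 185, A_1A_3² = 13, A_2A_3² = 260.
Since A_2A_3² = 260 ≥ 185 + 13 = 198, the angle opposite A_2A_3 is not acute, so the smallest enclosing circle has A_2A_3 as diameter.
Centre = midpoint of A_2A_3 = (-4, 0), r² = 260/4 = 65.
The points at distance exactly r from the centre are A_2, A_3 — 2 points.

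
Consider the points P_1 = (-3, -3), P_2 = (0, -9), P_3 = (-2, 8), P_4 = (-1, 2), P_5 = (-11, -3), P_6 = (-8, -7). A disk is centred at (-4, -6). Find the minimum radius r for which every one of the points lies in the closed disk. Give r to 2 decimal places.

The required radius is the distance from (-4, -6) to the farthest point.
Squared distances: 10, 25, 200, 73, 58, 17.
Maximum is 200, attained at P_3.
r = √200 ≈ 14.14.

14.14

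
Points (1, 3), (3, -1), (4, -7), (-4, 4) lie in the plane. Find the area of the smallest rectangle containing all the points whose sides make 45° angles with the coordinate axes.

66.5

In coordinates u = x + y, v = x − y the rectangle is axis-aligned; the map (x,y)→(u,v) scales areas by 2.
u-values: 4, 2, -3, 0; range = 4 − (-3) = 7.
v-values: -2, 4, 11, -8; range = 11 − (-8) = 19.
Area = (7 × 19) / 2 = 66.5.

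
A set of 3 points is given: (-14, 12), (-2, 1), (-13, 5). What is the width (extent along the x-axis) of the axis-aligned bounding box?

max x = -2, min x = -14, so width = 12.

12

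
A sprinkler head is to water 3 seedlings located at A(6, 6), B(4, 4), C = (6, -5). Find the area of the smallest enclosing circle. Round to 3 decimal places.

95.033

Side lengths²: AB² = 8, AC² = 121, BC² = 85.
Since AC² = 121 ≥ 85 + 8 = 93, the angle opposite AC is not acute, so the smallest enclosing circle has AC as diameter.
Centre = midpoint of AC = (6, 0.5), r² = 121/4 = 30.25.
Area = π·r² = π·30.25 ≈ 95.033.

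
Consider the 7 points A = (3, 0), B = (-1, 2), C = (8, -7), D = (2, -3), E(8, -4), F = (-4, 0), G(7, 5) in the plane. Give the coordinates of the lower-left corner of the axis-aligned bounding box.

(-4, -7)

x-range [-4, 8], y-range [-7, 5].
The lower-left corner is (-4, -7).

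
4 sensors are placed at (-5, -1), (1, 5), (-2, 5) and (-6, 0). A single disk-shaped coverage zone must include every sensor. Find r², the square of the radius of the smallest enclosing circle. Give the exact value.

18.5

A smallest enclosing disk is always determined by at most three of the input points on its boundary.
The farthest pair is (1, 5)–(-6, 0) with squared distance 74. The circle on this segment as diameter has centre (-2.5, 2.5) and r² = 74/4 = 18.5.
Check (-5, -1): distance² to centre = 18.5 ≤ 18.5, so it lies inside.
All remaining points lie in this disk, and no smaller disk contains both endpoints, so this is the minimum enclosing circle.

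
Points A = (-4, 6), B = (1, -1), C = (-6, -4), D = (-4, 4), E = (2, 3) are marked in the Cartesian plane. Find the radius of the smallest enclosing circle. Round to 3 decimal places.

The minimum enclosing circle is determined by three boundary points: A, C, E.
Their circumcentre is (-65/22, 13/22) with r² = 7345/242.
The farthest remaining point B is at distance² 4397/242 ≤ 7345/242.
r = √(7345/242) ≈ 5.509.

5.509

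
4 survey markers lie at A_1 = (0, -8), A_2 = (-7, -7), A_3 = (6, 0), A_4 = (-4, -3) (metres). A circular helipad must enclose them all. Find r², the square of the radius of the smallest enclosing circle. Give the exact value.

A smallest enclosing disk is always determined by at most three of the input points on its boundary.
The farthest pair is A_2–A_3 with squared distance 218. The circle on this segment as diameter has centre (-0.5, -3.5) and r² = 218/4 = 54.5.
Check A_1: distance² to centre = 20.5 ≤ 54.5, so it lies inside.
All remaining points lie in this disk, and no smaller disk contains both endpoints, so this is the minimum enclosing circle.

54.5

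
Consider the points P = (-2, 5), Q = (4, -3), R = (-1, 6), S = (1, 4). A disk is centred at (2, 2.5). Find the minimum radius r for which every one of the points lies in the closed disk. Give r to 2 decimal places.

The required radius is the distance from (2, 2.5) to the farthest point.
Squared distances: 22.25, 34.25, 21.25, 3.25.
Maximum is 34.25, attained at Q.
r = √(34.25) ≈ 5.85.

5.85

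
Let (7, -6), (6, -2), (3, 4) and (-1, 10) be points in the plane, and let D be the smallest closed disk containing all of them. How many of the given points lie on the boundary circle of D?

The minimum enclosing circle of a finite set is fixed by two of the points (as a diameter) or three (as a circumcircle).
The farthest pair is (7, -6)–(-1, 10) with squared distance 320. The circle on this segment as diameter has centre (3, 2) and r² = 320/4 = 80.
Check (6, -2): distance² to centre = 25 ≤ 80, so it lies inside.
All remaining points lie in this disk, and no smaller disk contains both endpoints, so this is the minimum enclosing circle.
The points at distance exactly r from the centre are (7, -6), (-1, 10) — 2 points.

2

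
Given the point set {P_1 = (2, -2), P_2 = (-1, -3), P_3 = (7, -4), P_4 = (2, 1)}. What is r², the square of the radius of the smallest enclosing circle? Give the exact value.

1625/98

By Welzl's lemma the MEC is supported by two points (diametrically opposite) or three points (on a circumcircle).
The minimum enclosing circle is determined by three boundary points: P_2, P_3, P_4.
Their circumcentre is (43/14, -41/14) with r² = 1625/98.
The farthest remaining point P_1 is at distance² 197/98 ≤ 1625/98.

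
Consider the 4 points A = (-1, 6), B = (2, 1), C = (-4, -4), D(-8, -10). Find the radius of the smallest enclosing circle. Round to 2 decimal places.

By Welzl's lemma the MEC is supported by two points (diametrically opposite) or three points (on a circumcircle).
The farthest pair is A–D with squared distance 305. The circle on this segment as diameter has centre (-4.5, -2) and r² = 305/4 = 76.25.
Check B: distance² to centre = 51.25 ≤ 76.25, so it lies inside.
All remaining points lie in this disk, and no smaller disk contains both endpoints, so this is the minimum enclosing circle.
r = √(76.25) ≈ 8.73.

8.73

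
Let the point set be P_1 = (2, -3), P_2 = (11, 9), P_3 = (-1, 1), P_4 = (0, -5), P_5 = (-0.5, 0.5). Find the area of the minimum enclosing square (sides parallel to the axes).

196

The bounding box has width 12 and height 14.
An axis-aligned square enclosing the set must have side ≥ max(width, height).
So the minimum side is max(12, 14) = 14.
Area = 14² = 196.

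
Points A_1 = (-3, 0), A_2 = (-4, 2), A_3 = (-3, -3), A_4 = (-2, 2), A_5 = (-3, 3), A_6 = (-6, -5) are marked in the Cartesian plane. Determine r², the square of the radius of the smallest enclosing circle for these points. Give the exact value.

18.25

A smallest enclosing disk is always determined by at most three of the input points on its boundary.
The farthest pair is A_5–A_6 with squared distance 73. The circle on this segment as diameter has centre (-4.5, -1) and r² = 73/4 = 18.25.
Check A_1: distance² to centre = 3.25 ≤ 18.25, so it lies inside.
All remaining points lie in this disk, and no smaller disk contains both endpoints, so this is the minimum enclosing circle.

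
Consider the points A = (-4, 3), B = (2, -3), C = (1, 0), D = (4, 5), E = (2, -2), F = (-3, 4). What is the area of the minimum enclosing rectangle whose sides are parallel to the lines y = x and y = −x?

60

In coordinates u = x + y, v = x − y the rectangle is axis-aligned; the map (x,y)→(u,v) scales areas by 2.
u-values: -1, -1, 1, 9, 0, 1; range = 9 − (-1) = 10.
v-values: -7, 5, 1, -1, 4, -7; range = 5 − (-7) = 12.
Area = (10 × 12) / 2 = 60.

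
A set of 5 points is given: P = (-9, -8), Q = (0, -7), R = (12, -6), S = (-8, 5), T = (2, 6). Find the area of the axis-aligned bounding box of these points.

x ranges over [-9, 12], width 21.
y ranges over [-8, 6], height 14.
Area = 21 × 14 = 294.

294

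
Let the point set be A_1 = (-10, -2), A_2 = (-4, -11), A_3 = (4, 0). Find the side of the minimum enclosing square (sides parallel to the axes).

The bounding box has width 14 and height 11.
An axis-aligned square enclosing the set must have side ≥ max(width, height).
So the minimum side is max(14, 11) = 14.

14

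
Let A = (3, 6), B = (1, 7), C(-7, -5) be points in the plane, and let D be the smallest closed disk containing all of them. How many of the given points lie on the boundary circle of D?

2

Side lengths²: AB² = 5, AC² = 221, BC² = 208.
Since AC² = 221 ≥ 208 + 5 = 213, the angle opposite AC is not acute, so the smallest enclosing circle has AC as diameter.
Centre = midpoint of AC = (-2, 0.5), r² = 221/4 = 55.25.
The points at distance exactly r from the centre are A, C — 2 points.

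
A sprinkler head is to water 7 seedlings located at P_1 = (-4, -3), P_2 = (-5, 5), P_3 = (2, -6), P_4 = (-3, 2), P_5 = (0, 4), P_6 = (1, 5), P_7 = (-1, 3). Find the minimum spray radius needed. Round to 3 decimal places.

A smallest enclosing disk is always determined by at most three of the input points on its boundary.
The farthest pair is P_2–P_3 with squared distance 170. The circle on this segment as diameter has centre (-1.5, -0.5) and r² = 170/4 = 42.5.
Check P_1: distance² to centre = 12.5 ≤ 42.5, so it lies inside.
All remaining points lie in this disk, and no smaller disk contains both endpoints, so this is the minimum enclosing circle.
r = √(42.5) ≈ 6.519.

6.519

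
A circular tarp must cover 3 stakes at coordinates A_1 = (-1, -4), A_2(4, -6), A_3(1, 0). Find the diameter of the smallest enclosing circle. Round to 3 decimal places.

6.731

Side lengths²: A_1A_2² = 29, A_1A_3² = 20, A_2A_3² = 45.
Since A_2A_3² = 45 < 29 + 20 = 49, the triangle is acute, so the smallest enclosing circle is the circumcircle.
Circumcentre = (2.25, -3.125), r² = 11.328125.
Diameter = 2r = 2√(11.328125) ≈ 6.731.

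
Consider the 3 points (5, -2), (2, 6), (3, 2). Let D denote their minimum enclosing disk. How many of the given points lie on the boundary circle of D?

Call the three points A, B, C in the order given.
Side lengths²: AB² = 73, AC² = 20, BC² = 17.
Since AB² = 73 ≥ 20 + 17 = 37, the angle opposite AB is not acute, so the smallest enclosing circle has AB as diameter.
Centre = midpoint of AB = (3.5, 2), r² = 73/4 = 18.25.
The points at distance exactly r from the centre are (5, -2), (2, 6) — 2 points.

2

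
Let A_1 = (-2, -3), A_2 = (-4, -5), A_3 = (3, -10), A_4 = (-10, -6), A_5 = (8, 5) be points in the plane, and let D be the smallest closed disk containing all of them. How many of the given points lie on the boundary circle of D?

The minimum enclosing circle of a finite set is fixed by two of the points (as a diameter) or three (as a circumcircle).
The farthest pair is A_4–A_5 with squared distance 445. The circle on this segment as diameter has centre (-1, -0.5) and r² = 445/4 = 111.25.
Check A_1: distance² to centre = 7.25 ≤ 111.25, so it lies inside.
All remaining points lie in this disk, and no smaller disk contains both endpoints, so this is the minimum enclosing circle.
The points at distance exactly r from the centre are A_4, A_5 — 2 points.

2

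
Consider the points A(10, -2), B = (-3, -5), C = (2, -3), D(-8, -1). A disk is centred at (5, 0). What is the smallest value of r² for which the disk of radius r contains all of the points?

170

The required radius is the distance from (5, 0) to the farthest point.
Squared distances: 29, 89, 18, 170.
Maximum is 170, attained at D.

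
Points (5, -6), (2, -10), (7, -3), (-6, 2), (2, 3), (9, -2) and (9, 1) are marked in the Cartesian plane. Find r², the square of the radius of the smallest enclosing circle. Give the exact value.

124865/1849

The minimum enclosing circle of a finite set is fixed by two of the points (as a diameter) or three (as a circumcircle).
The minimum enclosing circle is determined by three boundary points: (2, -10), (-6, 2), (9, 1).
Their circumcentre is (55/43, -78/43) with r² = 124865/1849.
The farthest remaining point (9, -2) is at distance² 110288/1849 ≤ 124865/1849.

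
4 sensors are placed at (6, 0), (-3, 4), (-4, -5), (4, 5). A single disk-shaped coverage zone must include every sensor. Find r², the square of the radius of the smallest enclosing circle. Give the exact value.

The farthest pair is (-4, -5)–(4, 5) with squared distance 164. The circle on this segment as diameter has centre (0, 0) and r² = 164/4 = 41.
Check (6, 0): distance² to centre = 36 ≤ 41, so it lies inside.
All remaining points lie in this disk, and no smaller disk contains both endpoints, so this is the minimum enclosing circle.

41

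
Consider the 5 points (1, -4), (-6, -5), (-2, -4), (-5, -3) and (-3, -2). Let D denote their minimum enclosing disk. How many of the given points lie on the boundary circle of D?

2

The farthest pair is (1, -4)–(-6, -5) with squared distance 50. The circle on this segment as diameter has centre (-2.5, -4.5) and r² = 50/4 = 12.5.
Check (-2, -4): distance² to centre = 0.5 ≤ 12.5, so it lies inside.
All remaining points lie in this disk, and no smaller disk contains both endpoints, so this is the minimum enclosing circle.
The points at distance exactly r from the centre are (1, -4), (-6, -5) — 2 points.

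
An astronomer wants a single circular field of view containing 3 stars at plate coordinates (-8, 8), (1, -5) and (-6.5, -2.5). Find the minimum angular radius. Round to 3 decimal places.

Call the three points A, B, C in the order given.
Side lengths²: AB² = 250, AC² = 112.5, BC² = 62.5.
Since AB² = 250 ≥ 112.5 + 62.5 = 175, the angle opposite AB is not acute, so the smallest enclosing circle has AB as diameter.
Centre = midpoint of AB = (-3.5, 1.5), r² = 250/4 = 62.5.
r = √(62.5) ≈ 7.906.

7.906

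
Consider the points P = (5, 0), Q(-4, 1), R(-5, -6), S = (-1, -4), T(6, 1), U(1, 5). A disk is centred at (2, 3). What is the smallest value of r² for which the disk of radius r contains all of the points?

The required radius is the distance from (2, 3) to the farthest point.
Squared distances: 18, 40, 130, 58, 20, 5.
Maximum is 130, attained at R.

130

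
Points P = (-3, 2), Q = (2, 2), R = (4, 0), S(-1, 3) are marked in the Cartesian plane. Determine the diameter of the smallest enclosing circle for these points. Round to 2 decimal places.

The farthest pair is P–R with squared distance 53. The circle on this segment as diameter has centre (0.5, 1) and r² = 53/4 = 13.25.
Check Q: distance² to centre = 3.25 ≤ 13.25, so it lies inside.
All remaining points lie in this disk, and no smaller disk contains both endpoints, so this is the minimum enclosing circle.
Diameter = 2r = 2√(13.25) ≈ 7.28.

7.28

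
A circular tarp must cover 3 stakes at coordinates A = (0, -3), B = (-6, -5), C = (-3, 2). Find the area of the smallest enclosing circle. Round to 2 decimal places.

47.80

Side lengths²: AB² = 40, AC² = 34, BC² = 58.
Since BC² = 58 < 40 + 34 = 74, the triangle is acute, so the smallest enclosing circle is the circumcircle.
Circumcentre = (-67/18, -11/6), r² = 2465/162.
Area = π·r² = π·2465/162 ≈ 47.80.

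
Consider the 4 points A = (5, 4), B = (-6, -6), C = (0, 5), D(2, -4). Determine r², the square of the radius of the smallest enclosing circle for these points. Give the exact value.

The farthest pair is A–B with squared distance 221. The circle on this segment as diameter has centre (-0.5, -1) and r² = 221/4 = 55.25.
Check C: distance² to centre = 36.25 ≤ 55.25, so it lies inside.
All remaining points lie in this disk, and no smaller disk contains both endpoints, so this is the minimum enclosing circle.

55.25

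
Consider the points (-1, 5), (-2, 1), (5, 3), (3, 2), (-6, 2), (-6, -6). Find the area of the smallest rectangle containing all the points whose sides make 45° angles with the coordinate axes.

100

In coordinates u = x + y, v = x − y the rectangle is axis-aligned; the map (x,y)→(u,v) scales areas by 2.
u-values: 4, -1, 8, 5, -4, -12; range = 8 − (-12) = 20.
v-values: -6, -3, 2, 1, -8, 0; range = 2 − (-8) = 10.
Area = (20 × 10) / 2 = 100.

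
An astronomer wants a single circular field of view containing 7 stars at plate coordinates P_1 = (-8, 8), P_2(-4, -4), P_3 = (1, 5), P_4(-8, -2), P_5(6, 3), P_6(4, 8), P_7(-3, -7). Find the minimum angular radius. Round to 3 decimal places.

By Welzl's lemma the MEC is supported by two points (diametrically opposite) or three points (on a circumcircle).
The minimum enclosing circle is determined by three boundary points: P_1, P_6, P_7.
Their circumcentre is (-2, 5/3) with r² = 685/9.
The farthest remaining point P_5 is at distance² 592/9 ≤ 685/9.
r = √(685/9) ≈ 8.724.

8.724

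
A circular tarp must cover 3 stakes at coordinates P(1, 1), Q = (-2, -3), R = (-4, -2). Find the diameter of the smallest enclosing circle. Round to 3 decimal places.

Side lengths²: PQ² = 25, PR² = 34, QR² = 5.
Since PR² = 34 ≥ 25 + 5 = 30, the angle opposite PR is not acute, so the smallest enclosing circle has PR as diameter.
Centre = midpoint of PR = (-1.5, -0.5), r² = 34/4 = 8.5.
Diameter = 2r = 2√(8.5) ≈ 5.831.

5.831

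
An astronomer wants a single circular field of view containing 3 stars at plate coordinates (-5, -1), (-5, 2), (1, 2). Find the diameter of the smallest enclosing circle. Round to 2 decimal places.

6.71

Call the three points A, B, C in the order given.
Side lengths²: AB² = 9, AC² = 45, BC² = 36.
Since AC² = 45 ≥ 36 + 9 = 45, the angle opposite AC is not acute, so the smallest enclosing circle has AC as diameter.
Centre = midpoint of AC = (-2, 0.5), r² = 45/4 = 11.25.
Diameter = 2r = 2√(11.25) ≈ 6.71.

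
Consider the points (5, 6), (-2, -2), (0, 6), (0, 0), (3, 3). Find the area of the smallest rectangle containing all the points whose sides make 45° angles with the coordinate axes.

45

In coordinates u = x + y, v = x − y the rectangle is axis-aligned; the map (x,y)→(u,v) scales areas by 2.
u-values: 11, -4, 6, 0, 6; range = 11 − (-4) = 15.
v-values: -1, 0, -6, 0, 0; range = 0 − (-6) = 6.
Area = (15 × 6) / 2 = 45.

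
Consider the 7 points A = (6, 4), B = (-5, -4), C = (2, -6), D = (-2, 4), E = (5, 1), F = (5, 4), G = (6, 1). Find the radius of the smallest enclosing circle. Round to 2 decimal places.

6.80

By Welzl's lemma the MEC is supported by two points (diametrically opposite) or three points (on a circumcircle).
The farthest pair is A–B with squared distance 185. The circle on this segment as diameter has centre (0.5, 0) and r² = 185/4 = 46.25.
Check C: distance² to centre = 38.25 ≤ 46.25, so it lies inside.
All remaining points lie in this disk, and no smaller disk contains both endpoints, so this is the minimum enclosing circle.
r = √(46.25) ≈ 6.80.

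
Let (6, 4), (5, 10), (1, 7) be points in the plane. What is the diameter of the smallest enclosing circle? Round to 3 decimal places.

Call the three points A, B, C in the order given.
Side lengths²: AB² = 37, AC² = 34, BC² = 25.
Since AB² = 37 < 34 + 25 = 59, the triangle is acute, so the smallest enclosing circle is the circumcircle.
Circumcentre = (77/18, 367/54), r² = 15725/1458.
Diameter = 2r = 2√(15725/1458) ≈ 6.568.

6.568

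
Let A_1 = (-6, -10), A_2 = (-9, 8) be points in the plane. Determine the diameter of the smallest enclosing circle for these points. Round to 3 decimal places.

The smallest circle enclosing two points has them as diameter endpoints.
Centre = midpoint = (-7.5, -1); r² = |A_1A_2|²/4 = 333/4 = 83.25.
Diameter = 2r = 2√(83.25) ≈ 18.248.

18.248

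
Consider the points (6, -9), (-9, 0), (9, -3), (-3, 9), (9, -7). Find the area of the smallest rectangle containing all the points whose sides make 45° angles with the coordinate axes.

210

In coordinates u = x + y, v = x − y the rectangle is axis-aligned; the map (x,y)→(u,v) scales areas by 2.
u-values: -3, -9, 6, 6, 2; range = 6 − (-9) = 15.
v-values: 15, -9, 12, -12, 16; range = 16 − (-12) = 28.
Area = (15 × 28) / 2 = 210.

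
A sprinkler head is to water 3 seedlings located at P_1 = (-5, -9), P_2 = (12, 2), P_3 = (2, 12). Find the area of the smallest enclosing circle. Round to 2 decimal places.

402.52

Side lengths²: P_1P_2² = 410, P_1P_3² = 490, P_2P_3² = 200.
Since P_1P_3² = 490 < 410 + 200 = 610, the triangle is acute, so the smallest enclosing circle is the circumcircle.
Circumcentre = (0.75, 0.75), r² = 128.125.
Area = π·r² = π·128.125 ≈ 402.52.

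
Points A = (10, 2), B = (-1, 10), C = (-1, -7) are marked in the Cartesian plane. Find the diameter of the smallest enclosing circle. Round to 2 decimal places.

17.57

Side lengths²: AB² = 185, AC² = 202, BC² = 289.
Since BC² = 289 < 202 + 185 = 387, the triangle is acute, so the smallest enclosing circle is the circumcircle.
Circumcentre = (27/22, 1.5), r² = 18685/242.
Diameter = 2r = 2√(18685/242) ≈ 17.57.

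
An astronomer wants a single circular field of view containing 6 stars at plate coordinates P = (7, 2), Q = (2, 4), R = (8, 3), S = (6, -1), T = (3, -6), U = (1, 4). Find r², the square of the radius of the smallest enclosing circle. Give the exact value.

A smallest enclosing disk is always determined by at most three of the input points on its boundary.
The minimum enclosing circle is determined by three boundary points: R, T, U.
Their circumcentre is (133/34, -21/34) with r² = 17225/578.
The farthest remaining point Q is at distance² 14437/578 ≤ 17225/578.

17225/578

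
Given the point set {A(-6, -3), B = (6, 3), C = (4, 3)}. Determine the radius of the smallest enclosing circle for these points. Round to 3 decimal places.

6.708

Side lengths²: AB² = 180, AC² = 136, BC² = 4.
Since AB² = 180 ≥ 136 + 4 = 140, the angle opposite AB is not acute, so the smallest enclosing circle has AB as diameter.
Centre = midpoint of AB = (0, 0), r² = 180/4 = 45.
r = √45 ≈ 6.708.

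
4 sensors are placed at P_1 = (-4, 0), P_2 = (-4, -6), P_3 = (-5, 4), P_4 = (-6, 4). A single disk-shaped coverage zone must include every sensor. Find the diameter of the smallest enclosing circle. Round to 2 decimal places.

10.20

The minimum enclosing circle of a finite set is fixed by two of the points (as a diameter) or three (as a circumcircle).
The farthest pair is P_2–P_4 with squared distance 104. The circle on this segment as diameter has centre (-5, -1) and r² = 104/4 = 26.
Check P_1: distance² to centre = 2 ≤ 26, so it lies inside.
All remaining points lie in this disk, and no smaller disk contains both endpoints, so this is the minimum enclosing circle.
Diameter = 2r = 2√26 ≈ 10.20.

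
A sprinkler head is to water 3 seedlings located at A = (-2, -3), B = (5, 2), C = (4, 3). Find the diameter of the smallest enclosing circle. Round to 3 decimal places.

8.602

Side lengths²: AB² = 74, AC² = 72, BC² = 2.
Since AB² = 74 ≥ 72 + 2 = 74, the angle opposite AB is not acute, so the smallest enclosing circle has AB as diameter.
Centre = midpoint of AB = (1.5, -0.5), r² = 74/4 = 18.5.
Diameter = 2r = 2√(18.5) ≈ 8.602.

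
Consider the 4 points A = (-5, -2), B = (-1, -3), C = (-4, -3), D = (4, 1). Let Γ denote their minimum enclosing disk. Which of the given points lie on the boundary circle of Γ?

A smallest enclosing disk is always determined by at most three of the input points on its boundary.
The farthest pair is A–D with squared distance 90. The circle on this segment as diameter has centre (-0.5, -0.5) and r² = 90/4 = 22.5.
Check B: distance² to centre = 6.5 ≤ 22.5, so it lies inside.
All remaining points lie in this disk, and no smaller disk contains both endpoints, so this is the minimum enclosing circle.
The points at distance exactly r from the centre are A, D — 2 points.

A, D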